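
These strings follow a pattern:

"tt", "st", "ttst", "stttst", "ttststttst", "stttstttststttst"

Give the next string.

Each term (from the third on) is the two preceding terms concatenated in order: term 3 = tt·st = ttst.
So term 7 is ttststttst·stttstttststttst.

ttststttststttstttststttst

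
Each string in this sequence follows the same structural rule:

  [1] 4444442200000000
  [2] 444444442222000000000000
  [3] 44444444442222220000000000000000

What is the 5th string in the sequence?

Each string has the form 4^{2n+2} 2^{2n-2} 0^{4n}, where the shown terms are n = 2, 3, 4.
For term 5, n = 6, so the run lengths are 14, 10, 24.

444444444444442222222222000000000000000000000000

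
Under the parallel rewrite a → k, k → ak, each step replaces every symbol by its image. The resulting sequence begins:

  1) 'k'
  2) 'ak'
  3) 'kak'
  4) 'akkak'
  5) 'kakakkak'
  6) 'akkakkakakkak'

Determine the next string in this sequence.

Applying the rule to each of the 13 symbols of akkakkakakkak gives the pieces k ak ak k ak ak k ak k ak ak k ak, which concatenate to the answer.

kakakkakakkakkakakkak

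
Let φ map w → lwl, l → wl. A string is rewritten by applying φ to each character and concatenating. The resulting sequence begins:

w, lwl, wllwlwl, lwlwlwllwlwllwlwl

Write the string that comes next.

Rewriting the 17 symbols of lwlwlwllwlwllwlwl one by one yields wl lwl wl lwl wl lwl wl wl lwl wl lwl wl wl lwl wl lwl wl; concatenated:

wllwlwllwlwllwlwlwllwlwllwlwlwllwlwllwlwl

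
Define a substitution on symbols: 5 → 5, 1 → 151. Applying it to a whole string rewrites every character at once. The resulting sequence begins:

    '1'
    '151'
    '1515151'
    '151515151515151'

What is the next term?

Rewriting the 15 symbols of 151515151515151 one by one yields 151 5 151 5 151 5 151 5 151 5 151 5 151 5 151; concatenated:

1515151515151515151515151515151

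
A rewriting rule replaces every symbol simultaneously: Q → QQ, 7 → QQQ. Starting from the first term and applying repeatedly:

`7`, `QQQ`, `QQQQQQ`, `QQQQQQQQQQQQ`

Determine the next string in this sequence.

Apply φ to QQQQQQQQQQQQ symbol by symbol: Q→QQ, Q→QQ, Q→QQ, Q→QQ, Q→QQ, Q→QQ, Q→QQ, Q→QQ, Q→QQ, Q→QQ, Q→QQ, Q→QQ; joined: QQ QQ QQ QQ QQ QQ QQ QQ QQ QQ QQ QQ.

QQQQQQQQQQQQQQQQQQQQQQQQ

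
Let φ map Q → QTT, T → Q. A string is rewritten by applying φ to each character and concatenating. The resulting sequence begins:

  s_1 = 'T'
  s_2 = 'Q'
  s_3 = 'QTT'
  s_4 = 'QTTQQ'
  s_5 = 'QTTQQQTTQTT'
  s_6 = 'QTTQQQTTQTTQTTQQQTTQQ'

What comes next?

φ(QTTQQQTTQTTQTTQQQTTQQ) expands symbol-by-symbol to QTT Q Q QTT QTT QTT Q Q QTT Q Q QTT Q Q QTT QTT QTT Q Q QTT QTT; joining the 21 pieces gives the next term.

QTTQQQTTQTTQTTQQQTTQQQTTQQQTTQTTQTTQQQTTQTT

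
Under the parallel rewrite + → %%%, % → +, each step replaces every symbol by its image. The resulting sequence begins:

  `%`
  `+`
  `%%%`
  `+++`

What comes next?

%%%%%%%%%

Apply φ to +++ symbol by symbol: +→%%%, +→%%%, +→%%%; joined: %%% %%% %%%.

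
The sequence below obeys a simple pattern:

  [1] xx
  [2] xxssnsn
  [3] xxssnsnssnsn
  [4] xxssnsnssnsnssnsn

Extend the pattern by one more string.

xxssnsnssnsnssnsnssnsn

Every step adds ssnsn to the end: s(k+1) = s(k)·ssnsn.
One more step from xxssnsnssnsnssnsn gives the answer.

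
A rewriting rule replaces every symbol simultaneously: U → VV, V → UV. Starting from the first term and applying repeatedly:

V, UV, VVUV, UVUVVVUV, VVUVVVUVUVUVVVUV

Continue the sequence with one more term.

UVUVVVUVUVUVVVUVVVUVVVUVUVUVVVUV

φ(VVUVVVUVUVUVVVUV) expands symbol-by-symbol to UV UV VV UV UV UV VV UV VV UV VV UV UV UV VV UV; joining the 16 pieces gives the next term.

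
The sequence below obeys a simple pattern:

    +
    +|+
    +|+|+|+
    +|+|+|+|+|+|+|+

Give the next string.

+|+|+|+|+|+|+|+|+|+|+|+|+|+|+|+

s(k+1) = s(k)·|·s(k) — each term doubles the last with '|' between the halves.
One more doubling of +|+|+|+|+|+|+|+ gives the answer.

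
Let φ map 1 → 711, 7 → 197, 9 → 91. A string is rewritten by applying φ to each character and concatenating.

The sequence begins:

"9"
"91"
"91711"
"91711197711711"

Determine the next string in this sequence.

Replace each of the 14 characters of 91711197711711 in place — 91 711 197 711 711 711 91 197 197 711 711 197 711 711 — and concatenate.

9171119771171171191197197711711197711711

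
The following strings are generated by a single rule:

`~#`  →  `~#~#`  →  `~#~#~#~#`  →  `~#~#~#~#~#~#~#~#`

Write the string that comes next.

Every step duplicates the string.
One more doubling of ~#~#~#~#~#~#~#~# gives the answer.

~#~#~#~#~#~#~#~#~#~#~#~#~#~#~#~#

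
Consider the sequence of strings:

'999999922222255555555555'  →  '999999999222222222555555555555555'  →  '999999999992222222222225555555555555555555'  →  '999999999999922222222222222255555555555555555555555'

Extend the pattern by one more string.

999999999999999222222222222222222555555555555555555555555555

Each string has the form 9^{2n+3} 2^{3n} 5^{4n+3}, where the shown terms are n = 2, 3, 4, 5.
Setting n = 6 gives 15, 18, 27 characters in each block.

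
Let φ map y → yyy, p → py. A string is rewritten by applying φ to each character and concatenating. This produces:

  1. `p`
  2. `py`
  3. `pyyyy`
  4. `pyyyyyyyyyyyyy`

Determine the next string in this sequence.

pyyyyyyyyyyyyyyyyyyyyyyyyyyyyyyyyyyyyyyyy

φ(pyyyyyyyyyyyyy) expands symbol-by-symbol to py yyy yyy yyy yyy yyy yyy yyy yyy yyy yyy yyy yyy yyy; joining the 14 pieces gives the next term.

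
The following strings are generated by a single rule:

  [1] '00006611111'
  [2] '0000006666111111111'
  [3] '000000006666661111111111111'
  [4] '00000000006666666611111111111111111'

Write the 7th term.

Term n consists of 2n+2 0's, followed by 2n 6's, followed by 4n+1 1's (n = 1, 2, …).
Setting n = 7 gives 16, 14, 29 characters in each block.

00000000000000006666666666666611111111111111111111111111111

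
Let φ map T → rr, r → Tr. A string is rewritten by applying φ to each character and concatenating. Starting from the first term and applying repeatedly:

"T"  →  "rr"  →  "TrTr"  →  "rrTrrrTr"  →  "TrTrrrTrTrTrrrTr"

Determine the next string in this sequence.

rrTrrrTrTrTrrrTrrrTrrrTrTrTrrrTr

φ(TrTrrrTrTrTrrrTr) expands symbol-by-symbol to rr Tr rr Tr Tr Tr rr Tr rr Tr rr Tr Tr Tr rr Tr; joining the 16 pieces gives the next term.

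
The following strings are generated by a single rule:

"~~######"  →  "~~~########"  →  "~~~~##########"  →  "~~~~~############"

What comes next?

~~~~~~##############

The n-th term is n-1 ~'s then 2n #'s, where the shown terms are n = 3, 4, 5, 6.
For the next term, n = 7, so the run lengths are 6, 14.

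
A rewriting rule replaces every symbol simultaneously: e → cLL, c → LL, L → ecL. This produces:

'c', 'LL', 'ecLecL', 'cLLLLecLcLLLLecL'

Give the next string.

Applying the rule to each of the 16 symbols of cLLLLecLcLLLLecL gives the pieces LL ecL ecL ecL ecL cLL LL ecL LL ecL ecL ecL ecL cLL LL ecL, which concatenate to the answer.

LLecLecLecLecLcLLLLecLLLecLecLecLecLcLLLLecL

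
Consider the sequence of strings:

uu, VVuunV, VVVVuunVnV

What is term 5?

Every step adds VV to the front and nV to the end of the previous string.
From VVVVuunVnV, 2 further steps: VVVVuunVnV → VVVVVVuunVnVnV → (answer).

VVVVVVVVuunVnVnVnV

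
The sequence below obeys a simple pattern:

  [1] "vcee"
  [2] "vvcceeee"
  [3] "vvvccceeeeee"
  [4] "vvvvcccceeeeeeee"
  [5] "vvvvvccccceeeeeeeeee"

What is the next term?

The n-th term is n v's then n c's then 2n e's (n = 1, 2, …).
At n = 6 the blocks have lengths 6, 6, 12.

vvvvvvcccccceeeeeeeeeeee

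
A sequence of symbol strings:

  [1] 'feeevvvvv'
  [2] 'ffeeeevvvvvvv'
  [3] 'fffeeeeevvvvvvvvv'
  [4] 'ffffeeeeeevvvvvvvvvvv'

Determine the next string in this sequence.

Each string has the form f^{n-1} e^{n+1} v^{2n+1}, where the shown terms are n = 2, 3, 4, 5.
For the next term, n = 6, so the run lengths are 5, 7, 13.

fffffeeeeeeevvvvvvvvvvvvv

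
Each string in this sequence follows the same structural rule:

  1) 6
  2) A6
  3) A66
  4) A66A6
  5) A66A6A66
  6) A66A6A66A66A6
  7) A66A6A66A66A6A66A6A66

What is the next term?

A66A6A66A66A6A66A6A66A66A6A66A66A6

This is a Fibonacci-style word recurrence s(k) = s(k−1)·s(k−2): e.g. A6·6 = A66.
So term 8 is A66A6A66A66A6A66A6A66·A66A6A66A66A6.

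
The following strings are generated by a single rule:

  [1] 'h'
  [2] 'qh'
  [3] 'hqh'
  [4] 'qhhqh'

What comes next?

hqhqhhqh

This is a Fibonacci-style word recurrence s(k) = s(k−2)·s(k−1): e.g. h·qh = hqh.
The next term joins hqh and qhhqh.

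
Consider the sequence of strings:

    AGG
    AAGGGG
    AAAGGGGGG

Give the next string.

Each string has the form A^{n} G^{2n} (n = 1, 2, …).
Setting n = 4 gives 4, 8 characters in each block.

AAAAGGGGGGGG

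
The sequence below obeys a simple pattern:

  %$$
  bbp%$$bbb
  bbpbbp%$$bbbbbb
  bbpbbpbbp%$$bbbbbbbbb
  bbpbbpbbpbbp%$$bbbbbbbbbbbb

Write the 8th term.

bbpbbpbbpbbpbbpbbpbbp%$$bbbbbbbbbbbbbbbbbbbbb

Each term wraps the previous one in bbp on the left and bbb on the right.
From bbpbbpbbpbbp%$$bbbbbbbbbbbb, 3 further steps: bbpbbpbbpbbp%$$bbbbbbbbbbbb → bbpbbpbbpbbpbbp%$$bbbbbbbbbbbbbbb → bbpbbpbbpbbpbbpbbp%$$bbbbbbbbbbbbbbbbbb → (answer).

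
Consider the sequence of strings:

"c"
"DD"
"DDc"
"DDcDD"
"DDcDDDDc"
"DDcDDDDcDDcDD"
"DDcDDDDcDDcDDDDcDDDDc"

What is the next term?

From term 3 onward, concatenate the last term with the second-to-last: DD·c = DDc, DDc·DD = DDcDD, …
So term 8 is DDcDDDDcDDcDDDDcDDDDc·DDcDDDDcDDcDD.

DDcDDDDcDDcDDDDcDDDDcDDcDDDDcDDcDD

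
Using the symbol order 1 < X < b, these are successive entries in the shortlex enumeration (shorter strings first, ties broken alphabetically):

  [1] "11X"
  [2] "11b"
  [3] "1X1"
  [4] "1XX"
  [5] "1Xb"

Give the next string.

Find the rightmost character of 1Xb below b, bump it to the next letter, and reset everything to its right to 1.

1b1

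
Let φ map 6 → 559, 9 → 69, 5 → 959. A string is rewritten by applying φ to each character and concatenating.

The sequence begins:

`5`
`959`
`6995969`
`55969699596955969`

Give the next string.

φ(55969699596955969) expands symbol-by-symbol to 959 959 69 559 69 559 69 69 959 69 559 69 959 959 69 559 69; joining the 17 pieces gives the next term.

9599596955969559696995969559699599596955969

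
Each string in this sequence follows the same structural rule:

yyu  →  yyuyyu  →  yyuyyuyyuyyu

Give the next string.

Each string is two copies of the previous one concatenated.
Doubling yyuyyuyyuyyu:

yyuyyuyyuyyuyyuyyuyyuyyu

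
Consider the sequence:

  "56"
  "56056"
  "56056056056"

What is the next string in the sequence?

56056056056056056056056

s(k+1) = s(k)·0·s(k) — each term doubles the last with '0' between the halves.
One more doubling of 56056056056 gives the answer.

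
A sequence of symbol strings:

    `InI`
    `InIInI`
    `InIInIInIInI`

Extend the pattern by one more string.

InIInIInIInIInIInIInIInI

Each string is two copies of the previous one concatenated.
So the next term is two copies of InIInIInIInI.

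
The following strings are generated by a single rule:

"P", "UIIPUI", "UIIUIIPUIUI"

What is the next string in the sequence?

Each term wraps the previous one in UII on the left and UI on the right.
So the next term is UII·UIIUIIPUIUI·UI.

UIIUIIUIIPUIUIUI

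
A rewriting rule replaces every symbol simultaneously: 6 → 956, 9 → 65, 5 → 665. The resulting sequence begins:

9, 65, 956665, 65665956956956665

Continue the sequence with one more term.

Replace each of the 17 characters of 65665956956956665 in place — 956 665 956 956 665 65 665 956 65 665 956 65 665 956 956 956 665 — and concatenate.

956665956956665656659566566595665665956956956665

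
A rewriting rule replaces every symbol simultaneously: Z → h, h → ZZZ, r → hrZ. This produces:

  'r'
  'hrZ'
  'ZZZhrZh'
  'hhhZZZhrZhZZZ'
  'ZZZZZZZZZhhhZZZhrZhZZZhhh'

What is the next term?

Applying the rule to each of the 25 symbols of ZZZZZZZZZhhhZZZhrZhZZZhhh gives the pieces h h h h h h h h h ZZZ ZZZ ZZZ h h h ZZZ hrZ h ZZZ h h h ZZZ ZZZ ZZZ, which concatenate to the answer.

hhhhhhhhhZZZZZZZZZhhhZZZhrZhZZZhhhZZZZZZZZZ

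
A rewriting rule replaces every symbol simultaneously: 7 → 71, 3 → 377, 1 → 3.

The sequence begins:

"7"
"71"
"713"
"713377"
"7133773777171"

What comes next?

Applying the rule to each of the 13 symbols of 7133773777171 gives the pieces 71 3 377 377 71 71 377 71 71 71 3 71 3, which concatenate to the answer.

71337737771713777171713713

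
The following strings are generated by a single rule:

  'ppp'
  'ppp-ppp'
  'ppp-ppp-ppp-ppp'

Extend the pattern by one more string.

Every step duplicates the string with '-' between the halves.
Doubling ppp-ppp-ppp-ppp with '-' between the halves:

ppp-ppp-ppp-ppp-ppp-ppp-ppp-ppp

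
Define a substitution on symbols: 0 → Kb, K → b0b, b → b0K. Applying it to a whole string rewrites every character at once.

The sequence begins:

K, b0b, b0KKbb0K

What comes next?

b0KKbb0bb0bb0Kb0KKbb0b

Rewriting each symbol of b0KKbb0K: b→b0K, 0→Kb, K→b0b, K→b0b, b→b0K, b→b0K, 0→Kb, K→b0b, which concatenates to b0K Kb b0b b0b b0K b0K Kb b0b.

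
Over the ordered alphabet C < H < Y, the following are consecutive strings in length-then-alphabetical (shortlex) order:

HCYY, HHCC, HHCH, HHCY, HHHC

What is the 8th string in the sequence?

Stepping forward 3 times from HHHC: HHHC → HHHH → HHHY, then the target.

HHYC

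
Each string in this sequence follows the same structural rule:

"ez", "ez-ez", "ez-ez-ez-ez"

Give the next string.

Each string is two copies of the previous one joined by '-'.
So the next term is two copies of ez-ez-ez-ez with '-' between the halves.

ez-ez-ez-ez-ez-ez-ez-ez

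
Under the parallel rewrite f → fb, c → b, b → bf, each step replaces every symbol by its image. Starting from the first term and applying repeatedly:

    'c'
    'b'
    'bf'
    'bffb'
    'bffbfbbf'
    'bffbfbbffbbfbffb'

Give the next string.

Rewriting the 16 symbols of bffbfbbffbbfbffb one by one yields bf fb fb bf fb bf bf fb fb bf bf fb bf fb fb bf; concatenated:

bffbfbbffbbfbffbfbbfbffbbffbfbbf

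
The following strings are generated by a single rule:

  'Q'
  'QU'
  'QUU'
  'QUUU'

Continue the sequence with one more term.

QUUUU

Every step adds U to the end: s(k+1) = s(k)·U.
So the next term is QUUU·U.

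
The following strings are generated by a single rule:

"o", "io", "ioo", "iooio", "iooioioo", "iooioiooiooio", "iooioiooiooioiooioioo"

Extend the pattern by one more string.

iooioiooiooioiooioiooiooioiooiooio

This is a Fibonacci-style word recurrence s(k) = s(k−1)·s(k−2): e.g. io·o = ioo.
The next term joins iooioiooiooioiooioioo and iooioiooiooio.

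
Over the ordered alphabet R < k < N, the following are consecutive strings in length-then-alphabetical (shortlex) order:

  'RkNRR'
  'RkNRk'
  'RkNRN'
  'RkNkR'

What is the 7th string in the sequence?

RkNNR

Advancing 3 positions from RkNkR through RkNkR → RkNkk → RkNkN reaches term 7.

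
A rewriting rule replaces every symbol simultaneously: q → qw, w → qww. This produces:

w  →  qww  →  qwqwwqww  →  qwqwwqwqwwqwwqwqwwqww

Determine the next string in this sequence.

qwqwwqwqwwqwwqwqwwqwqwwqwwqwqwwqwwqwqwwqwqwwqwwqwqwwqww

φ(qwqwwqwqwwqwwqwqwwqww) expands symbol-by-symbol to qw qww qw qww qww qw qww qw qww qww qw qww qww qw qww qw qww qww qw qww qww; joining the 21 pieces gives the next term.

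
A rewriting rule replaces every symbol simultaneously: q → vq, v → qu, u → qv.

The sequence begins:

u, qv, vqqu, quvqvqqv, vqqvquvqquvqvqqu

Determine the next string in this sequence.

quvqvqquvqqvquvqvqqvquvqquvqvqqv

Replace each of the 16 characters of vqqvquvqquvqvqqu in place — qu vq vq qu vq qv qu vq vq qv qu vq qu vq vq qv — and concatenate.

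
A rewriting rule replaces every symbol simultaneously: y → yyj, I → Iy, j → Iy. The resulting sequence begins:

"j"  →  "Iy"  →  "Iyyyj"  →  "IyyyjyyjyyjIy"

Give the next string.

Rewriting the 13 symbols of IyyyjyyjyyjIy one by one yields Iy yyj yyj yyj Iy yyj yyj Iy yyj yyj Iy Iy yyj; concatenated:

IyyyjyyjyyjIyyyjyyjIyyyjyyjIyIyyyj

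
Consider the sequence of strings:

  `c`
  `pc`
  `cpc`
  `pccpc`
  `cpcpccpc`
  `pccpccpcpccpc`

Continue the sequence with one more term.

This is a Fibonacci-style word recurrence s(k) = s(k−2)·s(k−1): e.g. c·pc = cpc.
So term 7 is cpcpccpc·pccpccpcpccpc.

cpcpccpcpccpccpcpccpc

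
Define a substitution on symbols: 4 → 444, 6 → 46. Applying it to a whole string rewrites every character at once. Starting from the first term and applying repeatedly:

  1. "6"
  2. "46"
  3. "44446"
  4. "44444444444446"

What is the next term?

44444444444444444444444444444444444444446

Applying the rule to each of the 14 symbols of 44444444444446 gives the pieces 444 444 444 444 444 444 444 444 444 444 444 444 444 46, which concatenate to the answer.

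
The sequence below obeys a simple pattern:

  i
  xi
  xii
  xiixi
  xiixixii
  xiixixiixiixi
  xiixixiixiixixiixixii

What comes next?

This is a Fibonacci-style word recurrence s(k) = s(k−1)·s(k−2): e.g. xi·i = xii.
So term 8 is xiixixiixiixixiixixii·xiixixiixiixi.

xiixixiixiixixiixixiixiixixiixiixi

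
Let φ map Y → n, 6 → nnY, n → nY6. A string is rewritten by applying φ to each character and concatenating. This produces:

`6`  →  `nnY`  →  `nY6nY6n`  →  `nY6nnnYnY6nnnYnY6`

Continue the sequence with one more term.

nY6nnnYnY6nY6nY6nnY6nnnYnY6nY6nY6nnY6nnnY

φ(nY6nnnYnY6nnnYnY6) expands symbol-by-symbol to nY6 n nnY nY6 nY6 nY6 n nY6 n nnY nY6 nY6 nY6 n nY6 n nnY; joining the 17 pieces gives the next term.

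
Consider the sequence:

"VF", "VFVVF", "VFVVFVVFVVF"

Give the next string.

Every step duplicates the string with 'V' between the halves.
So the next term is two copies of VFVVFVVFVVF with 'V' between the halves.

VFVVFVVFVVFVVFVVFVVFVVF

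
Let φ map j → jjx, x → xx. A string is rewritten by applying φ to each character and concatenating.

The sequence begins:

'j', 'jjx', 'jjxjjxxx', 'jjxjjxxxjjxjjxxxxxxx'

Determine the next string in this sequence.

jjxjjxxxjjxjjxxxxxxxjjxjjxxxjjxjjxxxxxxxxxxxxxxx

φ(jjxjjxxxjjxjjxxxxxxx) expands symbol-by-symbol to jjx jjx xx jjx jjx xx xx xx jjx jjx xx jjx jjx xx xx xx xx xx xx xx; joining the 20 pieces gives the next term.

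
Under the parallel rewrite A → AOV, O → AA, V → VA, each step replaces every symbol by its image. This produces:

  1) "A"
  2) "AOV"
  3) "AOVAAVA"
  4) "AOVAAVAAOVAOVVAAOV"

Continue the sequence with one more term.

AOVAAVAAOVAOVVAAOVAOVAAVAAOVAAVAVAAOVAOVAAVA

Applying the rule to each of the 18 symbols of AOVAAVAAOVAOVVAAOV gives the pieces AOV AA VA AOV AOV VA AOV AOV AA VA AOV AA VA VA AOV AOV AA VA, which concatenate to the answer.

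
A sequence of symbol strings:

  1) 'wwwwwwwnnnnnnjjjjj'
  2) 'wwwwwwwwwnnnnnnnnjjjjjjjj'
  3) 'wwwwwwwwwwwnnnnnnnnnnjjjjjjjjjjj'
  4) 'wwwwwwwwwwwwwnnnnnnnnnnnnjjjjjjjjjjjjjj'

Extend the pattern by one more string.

wwwwwwwwwwwwwwwnnnnnnnnnnnnnnjjjjjjjjjjjjjjjjj

Each string has the form w^{2n+3} n^{2n+2} j^{3n-1}, where the shown terms are n = 2, 3, 4, 5.
For the next term, n = 6, so the run lengths are 15, 14, 17.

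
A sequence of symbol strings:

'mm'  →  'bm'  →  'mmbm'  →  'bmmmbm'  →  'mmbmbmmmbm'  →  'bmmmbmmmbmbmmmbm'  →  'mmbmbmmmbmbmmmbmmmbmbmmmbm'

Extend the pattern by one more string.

bmmmbmmmbmbmmmbmmmbmbmmmbmbmmmbmmmbmbmmmbm

Each term (from the third on) is the two preceding terms concatenated in order: term 3 = mm·bm = mmbm.
The next term joins bmmmbmmmbmbmmmbm and mmbmbmmmbmbmmmbmmmbmbmmmbm.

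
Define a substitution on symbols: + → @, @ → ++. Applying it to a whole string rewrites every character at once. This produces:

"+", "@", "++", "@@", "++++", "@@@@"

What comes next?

++++++++

Rewriting each symbol of @@@@: @→++, @→++, @→++, @→++, which concatenates to ++ ++ ++ ++.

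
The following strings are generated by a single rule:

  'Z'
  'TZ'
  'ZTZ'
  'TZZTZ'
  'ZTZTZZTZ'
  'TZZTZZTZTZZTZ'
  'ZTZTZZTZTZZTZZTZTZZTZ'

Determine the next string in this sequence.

TZZTZZTZTZZTZZTZTZZTZTZZTZZTZTZZTZ

This is a Fibonacci-style word recurrence s(k) = s(k−2)·s(k−1): e.g. Z·TZ = ZTZ.
Continuing: TZZTZZTZTZZTZ · ZTZTZZTZTZZTZZTZTZZTZ gives term 8.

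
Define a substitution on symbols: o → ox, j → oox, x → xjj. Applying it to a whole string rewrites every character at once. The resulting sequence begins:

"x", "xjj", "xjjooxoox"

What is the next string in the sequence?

Apply φ to xjjooxoox symbol by symbol: x→xjj, j→oox, j→oox, o→ox, o→ox, x→xjj, o→ox, o→ox, x→xjj; joined: xjj oox oox ox ox xjj ox ox xjj.

xjjooxooxoxoxxjjoxoxxjj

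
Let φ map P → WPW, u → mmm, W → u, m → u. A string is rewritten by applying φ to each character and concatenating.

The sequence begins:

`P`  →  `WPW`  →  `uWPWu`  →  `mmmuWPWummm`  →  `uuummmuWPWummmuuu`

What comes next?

Applying the rule to each of the 17 symbols of uuummmuWPWummmuuu gives the pieces mmm mmm mmm u u u mmm u WPW u mmm u u u mmm mmm mmm, which concatenate to the answer.

mmmmmmmmmuuummmuWPWummmuuummmmmmmmm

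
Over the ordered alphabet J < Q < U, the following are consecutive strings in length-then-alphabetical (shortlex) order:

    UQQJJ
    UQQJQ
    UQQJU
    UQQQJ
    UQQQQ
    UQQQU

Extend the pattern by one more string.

Find the rightmost character of UQQQU below U, bump it to the next letter, and reset everything to its right to J.

UQQUJ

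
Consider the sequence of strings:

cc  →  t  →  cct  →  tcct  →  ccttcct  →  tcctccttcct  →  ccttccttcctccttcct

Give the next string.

From term 3 onward, concatenate the second-to-last term with the last: cc·t = cct, t·cct = tcct, …
The next term joins tcctccttcct and ccttccttcctccttcct.

tcctccttcctccttccttcctccttcct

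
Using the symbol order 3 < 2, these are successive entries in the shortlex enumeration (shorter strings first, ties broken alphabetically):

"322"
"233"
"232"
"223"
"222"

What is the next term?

After 222 the length-3 strings are exhausted; the first length-4 string is 4 copies of 3.

3333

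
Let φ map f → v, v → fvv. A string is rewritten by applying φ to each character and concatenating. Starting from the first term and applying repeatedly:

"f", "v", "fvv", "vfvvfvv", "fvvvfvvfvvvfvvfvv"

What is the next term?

vfvvfvvfvvvfvvfvvvfvvfvvfvvvfvvfvvvfvvfvv

Applying the rule to each of the 17 symbols of fvvvfvvfvvvfvvfvv gives the pieces v fvv fvv fvv v fvv fvv v fvv fvv fvv v fvv fvv v fvv fvv, which concatenate to the answer.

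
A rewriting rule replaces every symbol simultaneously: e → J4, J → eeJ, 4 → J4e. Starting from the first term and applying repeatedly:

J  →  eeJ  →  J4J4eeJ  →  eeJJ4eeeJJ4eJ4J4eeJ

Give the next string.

J4J4eeJeeJJ4eJ4J4J4eeJeeJJ4eJ4eeJJ4eeeJJ4eJ4J4eeJ

φ(eeJJ4eeeJJ4eJ4J4eeJ) expands symbol-by-symbol to J4 J4 eeJ eeJ J4e J4 J4 J4 eeJ eeJ J4e J4 eeJ J4e eeJ J4e J4 J4 eeJ; joining the 19 pieces gives the next term.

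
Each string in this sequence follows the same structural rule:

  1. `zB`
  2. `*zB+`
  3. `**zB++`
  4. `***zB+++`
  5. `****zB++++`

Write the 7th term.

******zB++++++

s(k+1) = *·s(k)·+, so each term gains * as a prefix and + as a suffix.
From ****zB++++, 2 further steps: ****zB++++ → *****zB+++++ → (answer).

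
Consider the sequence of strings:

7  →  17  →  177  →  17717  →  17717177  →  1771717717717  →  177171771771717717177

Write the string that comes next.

1771717717717177171771771717717717

This is a Fibonacci-style word recurrence s(k) = s(k−1)·s(k−2): e.g. 17·7 = 177.
Continuing: 177171771771717717177 · 1771717717717 gives term 8.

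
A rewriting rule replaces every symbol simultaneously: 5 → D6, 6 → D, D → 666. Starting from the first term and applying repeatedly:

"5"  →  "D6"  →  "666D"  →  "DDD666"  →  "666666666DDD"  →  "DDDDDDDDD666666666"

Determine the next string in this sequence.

666666666666666666666666666DDDDDDDDD

φ(DDDDDDDDD666666666) expands symbol-by-symbol to 666 666 666 666 666 666 666 666 666 D D D D D D D D D; joining the 18 pieces gives the next term.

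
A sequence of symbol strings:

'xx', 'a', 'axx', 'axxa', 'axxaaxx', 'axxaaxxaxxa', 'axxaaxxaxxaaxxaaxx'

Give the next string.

Each term (from the third on) is the previous term followed by the one before it: term 3 = a·xx = axx.
So term 8 is axxaaxxaxxaaxxaaxx·axxaaxxaxxa.

axxaaxxaxxaaxxaaxxaxxaaxxaxxa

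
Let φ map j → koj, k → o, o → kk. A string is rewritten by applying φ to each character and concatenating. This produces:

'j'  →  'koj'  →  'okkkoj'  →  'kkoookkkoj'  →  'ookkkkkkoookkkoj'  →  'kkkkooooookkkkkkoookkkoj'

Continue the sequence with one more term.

φ(kkkkooooookkkkkkoookkkoj) expands symbol-by-symbol to o o o o kk kk kk kk kk kk o o o o o o kk kk kk o o o kk koj; joining the 24 pieces gives the next term.

ooookkkkkkkkkkkkooooookkkkkkoookkkoj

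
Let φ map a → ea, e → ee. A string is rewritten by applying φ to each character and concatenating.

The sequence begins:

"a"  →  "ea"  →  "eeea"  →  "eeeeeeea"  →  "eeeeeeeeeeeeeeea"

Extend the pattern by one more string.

Rewriting the 16 symbols of eeeeeeeeeeeeeeea one by one yields ee ee ee ee ee ee ee ee ee ee ee ee ee ee ee ea; concatenated:

eeeeeeeeeeeeeeeeeeeeeeeeeeeeeeea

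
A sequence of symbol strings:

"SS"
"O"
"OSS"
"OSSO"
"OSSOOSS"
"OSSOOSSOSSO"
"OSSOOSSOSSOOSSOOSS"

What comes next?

OSSOOSSOSSOOSSOOSSOSSOOSSOSSO

This is a Fibonacci-style word recurrence s(k) = s(k−1)·s(k−2): e.g. O·SS = OSS.
Continuing: OSSOOSSOSSOOSSOOSS · OSSOOSSOSSO gives term 8.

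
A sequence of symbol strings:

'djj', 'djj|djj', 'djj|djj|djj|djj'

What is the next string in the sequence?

djj|djj|djj|djj|djj|djj|djj|djj

Each string is two copies of the previous one joined by '|'.
So the next term is two copies of djj|djj|djj|djj with '|' between the halves.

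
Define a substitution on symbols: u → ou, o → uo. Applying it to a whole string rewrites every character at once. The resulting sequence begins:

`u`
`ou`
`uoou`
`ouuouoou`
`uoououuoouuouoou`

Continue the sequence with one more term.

Rewriting the 16 symbols of uoououuoouuouoou one by one yields ou uo uo ou uo ou ou uo uo ou ou uo ou uo uo ou; concatenated:

ouuouoouuoououuouoououuoouuouoou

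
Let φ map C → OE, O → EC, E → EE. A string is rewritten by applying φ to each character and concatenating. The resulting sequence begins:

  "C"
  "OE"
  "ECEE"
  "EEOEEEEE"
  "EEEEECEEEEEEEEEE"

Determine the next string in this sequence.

EEEEEEEEEEOEEEEEEEEEEEEEEEEEEEEE

Applying the rule to each of the 16 symbols of EEEEECEEEEEEEEEE gives the pieces EE EE EE EE EE OE EE EE EE EE EE EE EE EE EE EE, which concatenate to the answer.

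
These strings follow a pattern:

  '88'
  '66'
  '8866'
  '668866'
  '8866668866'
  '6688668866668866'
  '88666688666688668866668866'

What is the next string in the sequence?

This is a Fibonacci-style word recurrence s(k) = s(k−2)·s(k−1): e.g. 88·66 = 8866.
So term 8 is 6688668866668866·88666688666688668866668866.

668866886666886688666688666688668866668866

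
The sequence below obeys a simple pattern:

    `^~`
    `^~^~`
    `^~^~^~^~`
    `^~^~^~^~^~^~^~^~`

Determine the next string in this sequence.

s(k+1) = s(k)·s(k) — each term doubles the last.
One more doubling of ^~^~^~^~^~^~^~^~ gives the answer.

^~^~^~^~^~^~^~^~^~^~^~^~^~^~^~^~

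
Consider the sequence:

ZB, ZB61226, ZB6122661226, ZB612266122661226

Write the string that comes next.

ZB61226612266122661226

Every step adds 61226 to the end: s(k+1) = s(k)·61226.
So the next term is ZB612266122661226·61226.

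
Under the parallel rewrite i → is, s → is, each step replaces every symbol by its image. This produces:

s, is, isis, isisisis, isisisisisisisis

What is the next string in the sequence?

isisisisisisisisisisisisisisisis

Replace each of the 16 characters of isisisisisisisis in place — is is is is is is is is is is is is is is is is — and concatenate.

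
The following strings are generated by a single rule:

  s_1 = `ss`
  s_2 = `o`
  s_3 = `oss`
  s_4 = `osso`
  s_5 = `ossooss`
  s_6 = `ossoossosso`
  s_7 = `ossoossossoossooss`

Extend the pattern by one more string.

ossoossossoossoossossoossosso

This is a Fibonacci-style word recurrence s(k) = s(k−1)·s(k−2): e.g. o·ss = oss.
So term 8 is ossoossossoossooss·ossoossosso.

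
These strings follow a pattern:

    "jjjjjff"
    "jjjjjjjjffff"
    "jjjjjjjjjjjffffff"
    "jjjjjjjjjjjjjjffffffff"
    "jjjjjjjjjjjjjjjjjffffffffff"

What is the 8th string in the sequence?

Term n consists of 3n+2 j's, followed by 2n f's (n = 1, 2, …).
At n = 8 the blocks have lengths 26, 16.

jjjjjjjjjjjjjjjjjjjjjjjjjjffffffffffffffff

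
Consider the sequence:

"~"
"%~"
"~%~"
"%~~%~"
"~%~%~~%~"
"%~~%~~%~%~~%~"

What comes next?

~%~%~~%~%~~%~~%~%~~%~

Each term (from the third on) is the two preceding terms concatenated in order: term 3 = ~·%~ = ~%~.
Continuing: ~%~%~~%~ · %~~%~~%~%~~%~ gives term 7.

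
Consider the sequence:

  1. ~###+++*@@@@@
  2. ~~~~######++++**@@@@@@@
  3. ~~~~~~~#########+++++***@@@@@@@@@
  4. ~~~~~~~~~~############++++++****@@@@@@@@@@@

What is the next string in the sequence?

~~~~~~~~~~~~~###############+++++++*****@@@@@@@@@@@@@

Reading off run lengths: ~ runs 1, 4, 7, 10; # runs 3, 6, 9, 12; + runs 3, 4, 5, 6; * runs 1, 2, 3, 4; @ runs 5, 7, 9, 11 — each is linear in n (n = 1, 2, …).
Setting n = 5 gives 13, 15, 7, 5, 13 characters in each block.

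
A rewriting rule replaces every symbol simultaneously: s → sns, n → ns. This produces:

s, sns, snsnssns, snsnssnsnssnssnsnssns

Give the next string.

Replace each of the 21 characters of snsnssnsnssnssnsnssns in place — sns ns sns ns sns sns ns sns ns sns sns ns sns sns ns sns ns sns sns ns sns — and concatenate.

snsnssnsnssnssnsnssnsnssnssnsnssnssnsnssnsnssnssnsnssns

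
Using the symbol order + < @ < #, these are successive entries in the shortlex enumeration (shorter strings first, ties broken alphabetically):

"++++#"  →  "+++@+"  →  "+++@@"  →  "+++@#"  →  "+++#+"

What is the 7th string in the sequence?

Stepping forward 2 times from +++#+: +++#+ → +++#@, then the target.

+++##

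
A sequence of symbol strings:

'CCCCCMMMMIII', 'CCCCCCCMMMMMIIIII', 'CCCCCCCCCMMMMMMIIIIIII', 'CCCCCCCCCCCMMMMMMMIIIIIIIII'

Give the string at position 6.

Each string has the form C^{2n+1} M^{n+2} I^{2n-1}, where the shown terms are n = 2, 3, 4, 5.
At n = 7 the blocks have lengths 15, 9, 13.

CCCCCCCCCCCCCCCMMMMMMMMMIIIIIIIIIIIII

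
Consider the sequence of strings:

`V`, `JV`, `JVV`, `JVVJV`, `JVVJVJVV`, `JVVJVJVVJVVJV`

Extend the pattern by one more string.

This is a Fibonacci-style word recurrence s(k) = s(k−1)·s(k−2): e.g. JV·V = JVV.
So term 7 is JVVJVJVVJVVJV·JVVJVJVV.

JVVJVJVVJVVJVJVVJVJVV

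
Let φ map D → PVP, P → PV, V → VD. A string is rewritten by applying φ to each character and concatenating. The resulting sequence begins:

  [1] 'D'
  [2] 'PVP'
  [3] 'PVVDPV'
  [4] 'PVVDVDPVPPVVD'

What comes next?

Rewriting the 13 symbols of PVVDVDPVPPVVD one by one yields PV VD VD PVP VD PVP PV VD PV PV VD VD PVP; concatenated:

PVVDVDPVPVDPVPPVVDPVPVVDVDPVP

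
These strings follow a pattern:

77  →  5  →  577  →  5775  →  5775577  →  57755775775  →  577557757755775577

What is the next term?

57755775775577557757755775775

From term 3 onward, concatenate the last term with the second-to-last: 5·77 = 577, 577·5 = 5775, …
So term 8 is 577557757755775577·57755775775.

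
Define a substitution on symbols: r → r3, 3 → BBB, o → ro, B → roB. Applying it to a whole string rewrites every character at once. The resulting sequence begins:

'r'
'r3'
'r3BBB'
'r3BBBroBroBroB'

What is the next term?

r3BBBroBroBroBr3roroBr3roroBr3roroB

φ(r3BBBroBroBroB) expands symbol-by-symbol to r3 BBB roB roB roB r3 ro roB r3 ro roB r3 ro roB; joining the 14 pieces gives the next term.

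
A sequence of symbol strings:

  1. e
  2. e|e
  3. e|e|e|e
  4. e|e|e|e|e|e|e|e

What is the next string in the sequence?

s(k+1) = s(k)·|·s(k) — each term doubles the last with '|' between the halves.
One more doubling of e|e|e|e|e|e|e|e gives the answer.

e|e|e|e|e|e|e|e|e|e|e|e|e|e|e|e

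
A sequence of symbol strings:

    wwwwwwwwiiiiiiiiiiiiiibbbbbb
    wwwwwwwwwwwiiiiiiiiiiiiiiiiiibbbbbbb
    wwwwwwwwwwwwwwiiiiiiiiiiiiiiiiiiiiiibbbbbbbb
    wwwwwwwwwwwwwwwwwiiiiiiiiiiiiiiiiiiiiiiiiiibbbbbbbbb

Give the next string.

Reading off run lengths: w runs 8, 11, 14, 17; i runs 14, 18, 22, 26; b runs 6, 7, 8, 9 — each is linear in n, where the shown terms are n = 3, 4, 5, 6.
For the next term, n = 7, so the run lengths are 20, 30, 10.

wwwwwwwwwwwwwwwwwwwwiiiiiiiiiiiiiiiiiiiiiiiiiiiiiibbbbbbbbbb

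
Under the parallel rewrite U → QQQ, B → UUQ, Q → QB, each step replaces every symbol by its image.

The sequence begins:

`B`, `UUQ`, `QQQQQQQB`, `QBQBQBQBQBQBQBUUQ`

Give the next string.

Applying the rule to each of the 17 symbols of QBQBQBQBQBQBQBUUQ gives the pieces QB UUQ QB UUQ QB UUQ QB UUQ QB UUQ QB UUQ QB UUQ QQQ QQQ QB, which concatenate to the answer.

QBUUQQBUUQQBUUQQBUUQQBUUQQBUUQQBUUQQQQQQQQB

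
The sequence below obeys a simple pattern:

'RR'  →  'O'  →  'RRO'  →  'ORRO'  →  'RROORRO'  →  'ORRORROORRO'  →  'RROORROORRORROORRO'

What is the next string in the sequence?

ORRORROORRORROORROORRORROORRO

This is a Fibonacci-style word recurrence s(k) = s(k−2)·s(k−1): e.g. RR·O = RRO.
The next term joins ORRORROORRO and RROORROORRORROORRO.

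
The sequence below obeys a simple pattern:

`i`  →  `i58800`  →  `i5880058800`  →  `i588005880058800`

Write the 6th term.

i5880058800588005880058800

The strings grow by a fixed suffix 58800 each time.
From i588005880058800, 2 further steps: i588005880058800 → i58800588005880058800 → (answer).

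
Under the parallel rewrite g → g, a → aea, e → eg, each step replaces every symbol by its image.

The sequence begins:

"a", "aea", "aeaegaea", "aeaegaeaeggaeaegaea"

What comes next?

φ(aeaegaeaeggaeaegaea) expands symbol-by-symbol to aea eg aea eg g aea eg aea eg g g aea eg aea eg g aea eg aea; joining the 19 pieces gives the next term.

aeaegaeaeggaeaegaeaegggaeaegaeaeggaeaegaea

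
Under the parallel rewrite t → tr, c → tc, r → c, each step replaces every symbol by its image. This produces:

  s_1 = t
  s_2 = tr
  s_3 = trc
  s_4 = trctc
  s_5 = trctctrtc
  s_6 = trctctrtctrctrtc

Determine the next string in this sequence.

Applying the rule to each of the 16 symbols of trctctrtctrctrtc gives the pieces tr c tc tr tc tr c tr tc tr c tc tr c tr tc, which concatenate to the answer.

trctctrtctrctrtctrctctrctrtc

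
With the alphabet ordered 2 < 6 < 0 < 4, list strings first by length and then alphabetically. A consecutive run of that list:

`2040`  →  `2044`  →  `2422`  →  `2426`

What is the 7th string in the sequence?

2462

Stepping forward 3 times from 2426: 2426 → 2420 → 2424, then the target.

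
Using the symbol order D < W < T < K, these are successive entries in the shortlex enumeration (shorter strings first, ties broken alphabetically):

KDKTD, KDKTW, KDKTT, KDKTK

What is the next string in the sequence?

Treat KDKTK as a base-4 numeral over the given alphabet and add one, carrying through any trailing K's.

KDKKD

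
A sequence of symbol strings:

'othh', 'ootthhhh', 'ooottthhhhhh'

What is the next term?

ooootttthhhhhhhh

Reading off run lengths: o runs 1, 2, 3; t runs 1, 2, 3; h runs 2, 4, 6 — each is linear in n (n = 1, 2, …).
For the next term, n = 4, so the run lengths are 4, 4, 8.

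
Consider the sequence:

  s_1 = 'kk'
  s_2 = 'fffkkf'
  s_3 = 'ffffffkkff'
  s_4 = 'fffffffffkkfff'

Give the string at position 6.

fffffffffffffffkkfffff

s(k+1) = fff·s(k)·f, so each term gains fff as a prefix and f as a suffix.
From fffffffffkkfff, 2 further steps: fffffffffkkfff → ffffffffffffkkffff → (answer).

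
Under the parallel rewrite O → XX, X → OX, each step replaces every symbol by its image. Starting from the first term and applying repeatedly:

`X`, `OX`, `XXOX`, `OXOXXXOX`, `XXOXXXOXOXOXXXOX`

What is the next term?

Replace each of the 16 characters of XXOXXXOXOXOXXXOX in place — OX OX XX OX OX OX XX OX XX OX XX OX OX OX XX OX — and concatenate.

OXOXXXOXOXOXXXOXXXOXXXOXOXOXXXOX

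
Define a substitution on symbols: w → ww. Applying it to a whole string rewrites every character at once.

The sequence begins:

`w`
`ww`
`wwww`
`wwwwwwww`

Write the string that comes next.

wwwwwwwwwwwwwwww

Apply φ to wwwwwwww symbol by symbol: w→ww, w→ww, w→ww, w→ww, w→ww, w→ww, w→ww, w→ww; joined: ww ww ww ww ww ww ww ww.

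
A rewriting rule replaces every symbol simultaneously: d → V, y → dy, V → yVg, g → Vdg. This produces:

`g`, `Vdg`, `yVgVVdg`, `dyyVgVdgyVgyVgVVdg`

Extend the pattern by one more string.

Rewriting the 18 symbols of dyyVgVdgyVgyVgVVdg one by one yields V dy dy yVg Vdg yVg V Vdg dy yVg Vdg dy yVg Vdg yVg yVg V Vdg; concatenated:

VdydyyVgVdgyVgVVdgdyyVgVdgdyyVgVdgyVgyVgVVdg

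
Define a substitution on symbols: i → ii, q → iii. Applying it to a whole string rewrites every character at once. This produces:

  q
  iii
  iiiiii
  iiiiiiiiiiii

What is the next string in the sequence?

Apply φ to iiiiiiiiiiii symbol by symbol: i→ii, i→ii, i→ii, i→ii, i→ii, i→ii, i→ii, i→ii, i→ii, i→ii, i→ii, i→ii; joined: ii ii ii ii ii ii ii ii ii ii ii ii.

iiiiiiiiiiiiiiiiiiiiiiii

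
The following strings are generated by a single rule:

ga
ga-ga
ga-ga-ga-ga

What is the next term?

ga-ga-ga-ga-ga-ga-ga-ga

s(k+1) = s(k)·-·s(k) — each term doubles the last with '-' between the halves.
So the next term is two copies of ga-ga-ga-ga with '-' between the halves.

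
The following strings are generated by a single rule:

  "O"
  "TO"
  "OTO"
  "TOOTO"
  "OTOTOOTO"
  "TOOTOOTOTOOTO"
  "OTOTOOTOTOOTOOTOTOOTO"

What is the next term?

TOOTOOTOTOOTOOTOTOOTOTOOTOOTOTOOTO

Each term (from the third on) is the two preceding terms concatenated in order: term 3 = O·TO = OTO.
Continuing: TOOTOOTOTOOTO · OTOTOOTOTOOTOOTOTOOTO gives term 8.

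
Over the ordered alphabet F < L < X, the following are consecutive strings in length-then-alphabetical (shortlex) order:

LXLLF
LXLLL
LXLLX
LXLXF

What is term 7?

LXXFF

Advancing 3 positions from LXLXF through LXLXF → LXLXL → LXLXX reaches term 7.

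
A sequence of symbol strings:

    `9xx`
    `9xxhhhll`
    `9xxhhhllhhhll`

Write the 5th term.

The strings grow by a fixed suffix hhhll each time.
From 9xxhhhllhhhll, 2 further steps: 9xxhhhllhhhll → 9xxhhhllhhhllhhhll → (answer).

9xxhhhllhhhllhhhllhhhll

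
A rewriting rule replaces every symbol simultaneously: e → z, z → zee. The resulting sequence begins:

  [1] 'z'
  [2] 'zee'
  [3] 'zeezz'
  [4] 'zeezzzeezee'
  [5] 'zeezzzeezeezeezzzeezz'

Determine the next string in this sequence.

zeezzzeezeezeezzzeezzzeezzzeezeezeezzzeezee

Replace each of the 21 characters of zeezzzeezeezeezzzeezz in place — zee z z zee zee zee z z zee z z zee z z zee zee zee z z zee zee — and concatenate.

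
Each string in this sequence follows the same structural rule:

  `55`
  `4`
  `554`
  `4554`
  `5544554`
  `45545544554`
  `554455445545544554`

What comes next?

45545544554554455445545544554

From term 3 onward, concatenate the second-to-last term with the last: 55·4 = 554, 4·554 = 4554, …
The next term joins 45545544554 and 554455445545544554.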